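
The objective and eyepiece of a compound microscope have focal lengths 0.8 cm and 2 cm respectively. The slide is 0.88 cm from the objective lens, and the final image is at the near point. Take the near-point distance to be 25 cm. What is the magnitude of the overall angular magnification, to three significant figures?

Objective: 1/d_i = 1/f_obj - 1/d_o = 1/0.8 - 1/0.88 = 0.11364 cm^-1, so d_i = 8.800 cm.
m_obj = -d_i/d_o = -8.800/0.88 = -10.000.
Eyepiece angular magnification (image at near point): M_eye = 1 + D/f_e = 1 + 25/2 = 13.500.
Overall M = m_obj x M_eye = (-10.000)(13.500) = -135.00.
|M| = 135.00.

135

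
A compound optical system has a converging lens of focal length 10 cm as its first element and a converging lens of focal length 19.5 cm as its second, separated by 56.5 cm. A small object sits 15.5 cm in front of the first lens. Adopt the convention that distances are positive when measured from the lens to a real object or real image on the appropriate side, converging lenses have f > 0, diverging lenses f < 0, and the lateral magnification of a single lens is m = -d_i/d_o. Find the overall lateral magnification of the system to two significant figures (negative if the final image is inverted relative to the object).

Applying the thin-lens equation to the first lens, 1/10 = 1/15.5 + 1/d_i1, which gives d_i1 = 28.182 cm.
Its lateral magnification is m_1 = -d_i1/d_o1 = -(28.182)/15.5 = -1.8182.
Object distance for lens 2: d_o2 = 56.5 - 28.182 = 28.318 cm.
Applying the thin-lens equation again with f_2 = 19.5 cm and d_o2 = 28.318 cm gives d_i2 = 62.621 cm.
m_2 = -(62.621)/(28.318) = -2.2113.
The system's lateral magnification is m_1 m_2 = (-1.8182)(-2.2113) = 4.0206.

4.0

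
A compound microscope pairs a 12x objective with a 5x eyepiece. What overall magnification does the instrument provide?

60

The overall magnification of a compound microscope is the product of the objective and eyepiece magnifications:
M = M_obj x M_eye = 12 x 5 = 60.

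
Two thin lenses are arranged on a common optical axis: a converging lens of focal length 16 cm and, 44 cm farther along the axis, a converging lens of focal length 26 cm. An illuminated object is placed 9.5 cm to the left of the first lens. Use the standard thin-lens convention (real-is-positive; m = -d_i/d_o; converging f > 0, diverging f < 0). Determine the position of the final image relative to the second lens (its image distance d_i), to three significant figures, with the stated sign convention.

Lens 1: 1/d_i1 = 1/f_1 - 1/d_o1 = 1/16 - 1/9.5 = -0.04276 cm^-1, so d_i1 = -23.385 cm.
The intermediate image is virtual, 23.385 cm to the left of lens 1, so d_o2 = L - d_i1 = 44 - (-23.385) = 67.385 cm.
Lens 2: 1/d_i2 = 1/f_2 - 1/d_o2 = 1/26 - 1/(67.385) = 0.02362 cm^-1, so d_i2 = 42.335 cm.

42.3 cm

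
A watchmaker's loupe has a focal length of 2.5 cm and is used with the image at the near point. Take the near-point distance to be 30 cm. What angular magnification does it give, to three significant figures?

M = 1 + D/f = 1 + 30/2.5 = 13.000.

13.0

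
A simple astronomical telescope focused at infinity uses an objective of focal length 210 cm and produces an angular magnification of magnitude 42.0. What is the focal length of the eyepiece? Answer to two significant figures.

5.0 cm

|M| = f_obj/f_eye, so f_eye = f_obj/|M| = 210/42.0 = 5.000 cm.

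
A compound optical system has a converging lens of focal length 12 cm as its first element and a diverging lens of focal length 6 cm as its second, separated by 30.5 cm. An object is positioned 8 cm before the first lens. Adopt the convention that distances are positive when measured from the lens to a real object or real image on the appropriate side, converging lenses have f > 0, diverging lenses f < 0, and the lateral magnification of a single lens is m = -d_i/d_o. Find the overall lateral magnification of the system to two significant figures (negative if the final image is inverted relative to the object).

0.30

Lens 1: 1/d_i1 = 1/f_1 - 1/d_o1 = 1/12 - 1/8 = -0.04167 cm^-1, so d_i1 = -24.000 cm.
m_1 = -(-24.000)/8 = 3.0000.
The intermediate image is virtual, 24.000 cm to the left of lens 1, so d_o2 = L - d_i1 = 30.5 - (-24.000) = 54.500 cm.
Lens 2: 1/d_i2 = 1/f_2 - 1/d_o2 = 1/(-6) - 1/(54.500) = -0.18502 cm^-1, so d_i2 = -5.405 cm.
m_2 = -(-5.405)/(54.500) = 0.0992.
Total m = m_1 x m_2 = (3.0000)(0.0992) = 0.2975.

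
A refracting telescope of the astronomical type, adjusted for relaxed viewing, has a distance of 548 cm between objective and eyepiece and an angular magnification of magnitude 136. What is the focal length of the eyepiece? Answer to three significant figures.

4.00 cm

In normal adjustment the tube length equals f_obj + f_eye and |M| = f_obj/f_eye.
So f_obj = 136 f_eye and 136 f_eye + f_eye = 548 cm, giving f_eye = 548/137 = 4.000 cm and f_obj = 544.000 cm.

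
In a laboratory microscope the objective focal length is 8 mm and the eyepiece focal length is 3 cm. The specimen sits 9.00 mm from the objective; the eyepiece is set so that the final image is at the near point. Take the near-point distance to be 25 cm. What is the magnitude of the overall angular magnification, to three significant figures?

Convert to cm: f_obj = 8 mm = 0.8 cm; d_o = 9.00 mm = 0.90 cm.
Objective: 1/d_i = 1/f_obj - 1/d_o = 1/0.8 - 1/0.90 = 0.13889 cm^-1, so d_i = 7.200 cm.
m_obj = -d_i/d_o = -7.200/0.90 = -8.000.
Eyepiece angular magnification (image at near point): M_eye = 1 + D/f_e = 1 + 25/3 = 9.333.
Overall M = m_obj x M_eye = (-8.000)(9.333) = -74.67.
|M| = 74.67.

74.7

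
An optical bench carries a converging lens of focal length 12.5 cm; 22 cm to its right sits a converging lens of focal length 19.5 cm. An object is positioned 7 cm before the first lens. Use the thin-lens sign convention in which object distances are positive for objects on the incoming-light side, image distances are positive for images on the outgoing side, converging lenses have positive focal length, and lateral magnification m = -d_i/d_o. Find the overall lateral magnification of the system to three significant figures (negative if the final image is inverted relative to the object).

Applying the thin-lens equation to the first lens, 1/12.5 = 1/7 + 1/d_i1, which gives d_i1 = -15.909 cm.
Its lateral magnification is m_1 = -d_i1/d_o1 = -(-15.909)/7 = 2.2727.
With d_i1 < 0 the first image is virtual and lies on the object side; the object distance for lens 2 is d_o2 = 22 - (-15.909) = 37.909 cm.
Applying the thin-lens equation again with f_2 = 19.5 cm and d_o2 = 37.909 cm gives d_i2 = 40.156 cm.
m_2 = -(40.156)/(37.909) = -1.0593.
The system's lateral magnification is m_1 m_2 = (2.2727)(-1.0593) = -2.4074.

-2.41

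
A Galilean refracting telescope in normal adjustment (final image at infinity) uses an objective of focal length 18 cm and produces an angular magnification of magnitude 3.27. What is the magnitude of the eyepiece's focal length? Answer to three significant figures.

5.50 cm

|M| = f_obj/|f_eye|, so |f_eye| = f_obj/|M| = 18/3.27 = 5.505 cm.
(The eyepiece is diverging, so its signed focal length is -5.505 cm.)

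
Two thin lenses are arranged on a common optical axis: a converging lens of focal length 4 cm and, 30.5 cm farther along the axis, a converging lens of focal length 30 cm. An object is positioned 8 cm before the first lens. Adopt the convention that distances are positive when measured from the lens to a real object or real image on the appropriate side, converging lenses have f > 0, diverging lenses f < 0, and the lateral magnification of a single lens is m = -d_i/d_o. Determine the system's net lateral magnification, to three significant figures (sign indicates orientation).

-4.00

Lens 1: 1/d_i1 = 1/f_1 - 1/d_o1 = 1/4 - 1/8 = 0.12500 cm^-1, so d_i1 = 8.000 cm.
m_1 = -(8.000)/8 = -1.0000.
Object distance for lens 2: d_o2 = 30.5 - 8.000 = 22.500 cm.
Lens 2: 1/d_i2 = 1/f_2 - 1/d_o2 = 1/30 - 1/(22.500) = -0.01111 cm^-1, so d_i2 = -90.000 cm.
m_2 = -(-90.000)/(22.500) = 4.0000.
The system's lateral magnification is m_1 m_2 = (-1.0000)(4.0000) = -4.0000.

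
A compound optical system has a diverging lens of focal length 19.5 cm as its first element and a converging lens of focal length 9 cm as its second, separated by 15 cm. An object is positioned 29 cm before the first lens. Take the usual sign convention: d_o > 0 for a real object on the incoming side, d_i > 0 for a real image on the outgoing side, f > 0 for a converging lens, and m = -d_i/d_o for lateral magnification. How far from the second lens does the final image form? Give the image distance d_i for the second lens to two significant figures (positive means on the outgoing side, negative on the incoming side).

14 cm

First lens: d_i1 = 1/(1/(-19.5) - 1/29) = -11.660 cm.
The intermediate image is virtual, 11.660 cm to the left of lens 1, so d_o2 = L - d_i1 = 15 - (-11.660) = 26.660 cm.
Second lens: d_i2 = 1/(1/9 - 1/(26.660)) = 13.587 cm.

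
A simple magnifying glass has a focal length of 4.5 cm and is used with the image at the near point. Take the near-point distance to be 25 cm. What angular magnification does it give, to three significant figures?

6.56

M = 1 + D/f = 1 + 25/4.5 = 6.556.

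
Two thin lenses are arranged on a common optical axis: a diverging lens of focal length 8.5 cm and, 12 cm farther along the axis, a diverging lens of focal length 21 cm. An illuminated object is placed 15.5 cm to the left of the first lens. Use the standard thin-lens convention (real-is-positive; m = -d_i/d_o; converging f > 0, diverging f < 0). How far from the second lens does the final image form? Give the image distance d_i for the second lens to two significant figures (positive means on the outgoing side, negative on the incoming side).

-9.5 cm

Applying the thin-lens equation to the first lens, 1/(-8.5) = 1/15.5 + 1/d_i1, which gives d_i1 = -5.490 cm.
With d_i1 < 0 the first image is virtual and lies on the object side; the object distance for lens 2 is d_o2 = 12 - (-5.490) = 17.490 cm.
Applying the thin-lens equation again with f_2 = -21 cm and d_o2 = 17.490 cm gives d_i2 = -9.542 cm.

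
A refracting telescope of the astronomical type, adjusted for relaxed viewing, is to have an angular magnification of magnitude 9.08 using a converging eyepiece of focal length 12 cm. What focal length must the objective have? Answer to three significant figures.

|M| = f_obj/|f_eye|, so f_obj = |M| x |f_eye| = 9.08 x 12 = 108.960 cm.

109 cm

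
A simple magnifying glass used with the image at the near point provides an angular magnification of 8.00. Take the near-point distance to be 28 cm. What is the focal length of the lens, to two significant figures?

4.0 cm

For the image at the near point, M = 1 + D/f.
f = D/(M - 1) = 28/(8.0 - 1) = 4.000 cm.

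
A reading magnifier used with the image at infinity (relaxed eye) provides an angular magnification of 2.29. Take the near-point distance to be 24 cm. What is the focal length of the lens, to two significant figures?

10 cm

For the image at infinity, M = D/f.
f = D/M = 24/2.29 = 10.480 cm.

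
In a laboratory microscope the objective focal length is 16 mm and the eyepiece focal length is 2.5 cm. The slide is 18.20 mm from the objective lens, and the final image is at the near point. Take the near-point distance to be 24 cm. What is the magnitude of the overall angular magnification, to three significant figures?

Convert to cm: f_obj = 16 mm = 1.6 cm; d_o = 18.20 mm = 1.82 cm.
Objective: 1/d_i = 1/f_obj - 1/d_o = 1/1.6 - 1/1.82 = 0.07555 cm^-1, so d_i = 13.236 cm.
m_obj = -d_i/d_o = -13.236/1.82 = -7.273.
Eyepiece angular magnification (image at near point): M_eye = 1 + D/f_e = 1 + 24/2.5 = 10.600.
Overall M = m_obj x M_eye = (-7.273)(10.600) = -77.09.
|M| = 77.09.

77.1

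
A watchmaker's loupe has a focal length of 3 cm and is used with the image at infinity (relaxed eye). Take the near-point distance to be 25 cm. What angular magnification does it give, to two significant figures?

8.3

M = D/f = 25/3 = 8.333.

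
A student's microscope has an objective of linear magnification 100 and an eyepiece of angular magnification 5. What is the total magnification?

The overall magnification of a compound microscope is the product of the objective and eyepiece magnifications:
M = M_obj x M_eye = 100 x 5 = 500.

500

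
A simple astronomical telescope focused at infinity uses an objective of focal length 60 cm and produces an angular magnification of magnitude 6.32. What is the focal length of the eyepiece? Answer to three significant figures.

|M| = f_obj/f_eye, so f_eye = f_obj/|M| = 60/6.32 = 9.494 cm.

9.49 cm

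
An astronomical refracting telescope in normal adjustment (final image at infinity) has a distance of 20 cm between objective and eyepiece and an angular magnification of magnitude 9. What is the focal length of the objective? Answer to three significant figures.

18.0 cm

In normal adjustment the tube length equals f_obj + f_eye and |M| = f_obj/f_eye.
So f_obj = 9 f_eye and 9 f_eye + f_eye = 20 cm, giving f_eye = 20/10 = 2.000 cm and f_obj = 18.000 cm.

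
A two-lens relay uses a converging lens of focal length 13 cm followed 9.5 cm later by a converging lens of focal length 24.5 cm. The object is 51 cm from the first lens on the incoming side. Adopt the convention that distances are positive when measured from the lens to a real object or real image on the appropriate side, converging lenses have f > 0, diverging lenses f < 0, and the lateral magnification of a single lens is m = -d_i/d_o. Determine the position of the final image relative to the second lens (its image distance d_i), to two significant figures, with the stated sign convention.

Lens 1: 1/d_i1 = 1/f_1 - 1/d_o1 = 1/13 - 1/51 = 0.05732 cm^-1, so d_i1 = 17.447 cm.
This image would form 17.447 cm past lens 1, i.e. 7.947 cm beyond lens 2, so it is a virtual object for lens 2: d_o2 = 9.5 - 17.447 = -7.947 cm.
Lens 2: 1/d_i2 = 1/f_2 - 1/d_o2 = 1/24.5 - 1/(-7.947) = 0.16664 cm^-1, so d_i2 = 6.001 cm.

6.0 cm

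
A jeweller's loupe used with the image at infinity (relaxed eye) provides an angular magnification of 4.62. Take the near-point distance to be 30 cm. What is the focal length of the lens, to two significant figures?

For the image at infinity, M = D/f.
f = D/M = 30/4.62 = 6.494 cm.

6.5 cm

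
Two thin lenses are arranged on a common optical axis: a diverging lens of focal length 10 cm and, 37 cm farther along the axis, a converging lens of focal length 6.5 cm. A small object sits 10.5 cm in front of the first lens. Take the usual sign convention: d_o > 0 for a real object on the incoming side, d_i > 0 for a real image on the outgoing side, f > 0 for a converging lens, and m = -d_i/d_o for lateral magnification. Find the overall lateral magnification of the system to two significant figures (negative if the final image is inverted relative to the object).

-0.089

Lens 1: 1/d_i1 = 1/f_1 - 1/d_o1 = 1/(-10) - 1/10.5 = -0.19524 cm^-1, so d_i1 = -5.122 cm.
m_1 = -(-5.122)/10.5 = 0.4878.
The intermediate image is virtual, 5.122 cm to the left of lens 1, so d_o2 = L - d_i1 = 37 - (-5.122) = 42.122 cm.
Lens 2: 1/d_i2 = 1/f_2 - 1/d_o2 = 1/6.5 - 1/(42.122) = 0.13011 cm^-1, so d_i2 = 7.686 cm.
m_2 = -(7.686)/(42.122) = -0.1825.
Total m = m_1 x m_2 = (0.4878)(-0.1825) = -0.0890.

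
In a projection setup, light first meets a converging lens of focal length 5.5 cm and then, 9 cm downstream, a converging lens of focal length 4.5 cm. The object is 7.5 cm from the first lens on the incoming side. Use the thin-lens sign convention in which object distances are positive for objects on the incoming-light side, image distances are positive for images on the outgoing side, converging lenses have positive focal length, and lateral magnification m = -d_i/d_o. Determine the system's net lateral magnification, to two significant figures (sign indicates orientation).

-0.77

First lens: d_i1 = 1/(1/5.5 - 1/7.5) = 20.625 cm.
m_1 = -(20.625)/7.5 = -2.7500.
Since 20.625 cm > 9 cm, the first image lies past the second lens and serves as a virtual object: d_o2 = L - d_i1 = -11.625 cm.
Second lens: d_i2 = 1/(1/4.5 - 1/(-11.625)) = 3.244 cm.
m_2 = -(3.244)/(-11.625) = 0.2791.
Overall magnification: m = m_1 m_2 = -0.7674.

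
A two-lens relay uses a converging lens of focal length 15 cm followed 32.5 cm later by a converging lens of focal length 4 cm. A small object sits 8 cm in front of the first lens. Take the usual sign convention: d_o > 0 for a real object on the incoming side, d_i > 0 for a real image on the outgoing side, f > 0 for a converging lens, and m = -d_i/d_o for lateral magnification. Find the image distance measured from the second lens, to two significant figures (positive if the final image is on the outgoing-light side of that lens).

Lens 1: 1/d_i1 = 1/f_1 - 1/d_o1 = 1/15 - 1/8 = -0.05833 cm^-1, so d_i1 = -17.143 cm.
With d_i1 < 0 the first image is virtual and lies on the object side; the object distance for lens 2 is d_o2 = 32.5 - (-17.143) = 49.643 cm.
Lens 2: 1/d_i2 = 1/f_2 - 1/d_o2 = 1/4 - 1/(49.643) = 0.22986 cm^-1, so d_i2 = 4.351 cm.

4.4 cm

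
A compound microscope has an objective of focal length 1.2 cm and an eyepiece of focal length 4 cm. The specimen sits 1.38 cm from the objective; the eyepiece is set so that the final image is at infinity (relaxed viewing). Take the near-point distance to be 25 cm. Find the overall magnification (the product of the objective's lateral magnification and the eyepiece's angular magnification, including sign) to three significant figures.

-41.7

Objective: 1/d_i = 1/f_obj - 1/d_o = 1/1.2 - 1/1.38 = 0.10870 cm^-1, so d_i = 9.200 cm.
m_obj = -d_i/d_o = -9.200/1.38 = -6.667.
Eyepiece angular magnification (image at infinity): M_eye = D/f_e = 25/4 = 6.250.
Overall M = m_obj x M_eye = (-6.667)(6.250) = -41.67.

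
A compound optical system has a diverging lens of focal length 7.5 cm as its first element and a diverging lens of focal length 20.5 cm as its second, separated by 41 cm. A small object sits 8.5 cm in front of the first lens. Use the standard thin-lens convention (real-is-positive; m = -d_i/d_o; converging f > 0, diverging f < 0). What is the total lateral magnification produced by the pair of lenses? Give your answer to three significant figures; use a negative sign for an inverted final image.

0.147

Lens 1: 1/d_i1 = 1/f_1 - 1/d_o1 = 1/(-7.5) - 1/8.5 = -0.25098 cm^-1, so d_i1 = -3.984 cm.
m_1 = -(-3.984)/8.5 = 0.4688.
The intermediate image is virtual, 3.984 cm to the left of lens 1, so d_o2 = L - d_i1 = 41 - (-3.984) = 44.984 cm.
Lens 2: 1/d_i2 = 1/f_2 - 1/d_o2 = 1/(-20.5) - 1/(44.984) = -0.07101 cm^-1, so d_i2 = -14.082 cm.
m_2 = -(-14.082)/(44.984) = 0.3131.
The system's lateral magnification is m_1 m_2 = (0.4688)(0.3131) = 0.1467.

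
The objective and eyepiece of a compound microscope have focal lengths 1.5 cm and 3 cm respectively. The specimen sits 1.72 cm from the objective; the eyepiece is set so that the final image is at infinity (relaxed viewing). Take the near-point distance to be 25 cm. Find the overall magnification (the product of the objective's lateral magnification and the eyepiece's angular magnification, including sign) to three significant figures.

-56.8

Objective: 1/d_i = 1/f_obj - 1/d_o = 1/1.5 - 1/1.72 = 0.08527 cm^-1, so d_i = 11.727 cm.
m_obj = -d_i/d_o = -11.727/1.72 = -6.818.
Eyepiece angular magnification (image at infinity): M_eye = D/f_e = 25/3 = 8.333.
Overall M = m_obj x M_eye = (-6.818)(8.333) = -56.82.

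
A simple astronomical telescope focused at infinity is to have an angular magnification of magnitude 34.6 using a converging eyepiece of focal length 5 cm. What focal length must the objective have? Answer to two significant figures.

|M| = f_obj/|f_eye|, so f_obj = |M| x |f_eye| = 34.6 x 5 = 173.000 cm.

170 cm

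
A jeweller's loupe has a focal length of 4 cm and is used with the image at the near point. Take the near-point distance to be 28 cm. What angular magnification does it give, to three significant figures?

M = 1 + D/f = 1 + 28/4 = 8.000.

8.00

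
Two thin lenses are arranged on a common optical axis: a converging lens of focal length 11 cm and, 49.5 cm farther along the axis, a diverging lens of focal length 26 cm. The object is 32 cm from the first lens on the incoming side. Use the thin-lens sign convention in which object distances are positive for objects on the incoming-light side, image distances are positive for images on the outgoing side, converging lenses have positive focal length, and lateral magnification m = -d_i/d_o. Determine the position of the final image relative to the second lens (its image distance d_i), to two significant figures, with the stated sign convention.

-14 cm

First lens: d_i1 = 1/(1/11 - 1/32) = 16.762 cm.
That image sits 32.738 cm in front of the second lens, so d_o2 = 32.738 cm.
Second lens: d_i2 = 1/(1/(-26) - 1/(32.738)) = -14.491 cm.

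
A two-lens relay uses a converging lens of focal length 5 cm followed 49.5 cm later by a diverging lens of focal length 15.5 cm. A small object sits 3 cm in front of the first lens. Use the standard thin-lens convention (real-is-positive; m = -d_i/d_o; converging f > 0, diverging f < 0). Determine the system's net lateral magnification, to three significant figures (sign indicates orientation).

Lens 1: 1/d_i1 = 1/f_1 - 1/d_o1 = 1/5 - 1/3 = -0.13333 cm^-1, so d_i1 = -7.500 cm.
m_1 = -(-7.500)/3 = 2.5000.
The intermediate image is virtual, 7.500 cm to the left of lens 1, so d_o2 = L - d_i1 = 49.5 - (-7.500) = 57.000 cm.
Lens 2: 1/d_i2 = 1/f_2 - 1/d_o2 = 1/(-15.5) - 1/(57.000) = -0.08206 cm^-1, so d_i2 = -12.186 cm.
m_2 = -(-12.186)/(57.000) = 0.2138.
Overall magnification: m = m_1 m_2 = 0.5345.

0.534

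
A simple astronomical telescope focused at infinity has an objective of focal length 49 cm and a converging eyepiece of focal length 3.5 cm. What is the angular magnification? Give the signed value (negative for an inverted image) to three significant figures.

M = -f_obj/f_eye = -49/(3.5) = -14.000.

-14.0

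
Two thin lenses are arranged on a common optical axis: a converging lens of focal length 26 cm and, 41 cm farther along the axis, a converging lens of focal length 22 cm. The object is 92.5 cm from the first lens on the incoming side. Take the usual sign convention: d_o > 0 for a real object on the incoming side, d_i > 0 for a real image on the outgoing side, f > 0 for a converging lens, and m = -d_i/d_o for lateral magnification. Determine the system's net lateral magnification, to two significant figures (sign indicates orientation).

-0.50

Applying the thin-lens equation to the first lens, 1/26 = 1/92.5 + 1/d_i1, which gives d_i1 = 36.165 cm.
Its lateral magnification is m_1 = -d_i1/d_o1 = -(36.165)/92.5 = -0.3910.
Object distance for lens 2: d_o2 = 41 - 36.165 = 4.835 cm.
Applying the thin-lens equation again with f_2 = 22 cm and d_o2 = 4.835 cm gives d_i2 = -6.196 cm.
m_2 = -(-6.196)/(4.835) = 1.2816.
The system's lateral magnification is m_1 m_2 = (-0.3910)(1.2816) = -0.5011.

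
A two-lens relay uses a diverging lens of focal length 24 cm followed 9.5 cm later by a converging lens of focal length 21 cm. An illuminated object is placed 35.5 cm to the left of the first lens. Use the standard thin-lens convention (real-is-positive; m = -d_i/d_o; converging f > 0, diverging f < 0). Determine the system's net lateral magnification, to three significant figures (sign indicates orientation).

Lens 1: 1/d_i1 = 1/f_1 - 1/d_o1 = 1/(-24) - 1/35.5 = -0.06984 cm^-1, so d_i1 = -14.319 cm.
m_1 = -(-14.319)/35.5 = 0.4034.
With d_i1 < 0 the first image is virtual and lies on the object side; the object distance for lens 2 is d_o2 = 9.5 - (-14.319) = 23.819 cm.
Lens 2: 1/d_i2 = 1/f_2 - 1/d_o2 = 1/21 - 1/(23.819) = 0.00564 cm^-1, so d_i2 = 177.420 cm.
m_2 = -(177.420)/(23.819) = -7.4486.
Overall magnification: m = m_1 m_2 = -3.0045.

-3.00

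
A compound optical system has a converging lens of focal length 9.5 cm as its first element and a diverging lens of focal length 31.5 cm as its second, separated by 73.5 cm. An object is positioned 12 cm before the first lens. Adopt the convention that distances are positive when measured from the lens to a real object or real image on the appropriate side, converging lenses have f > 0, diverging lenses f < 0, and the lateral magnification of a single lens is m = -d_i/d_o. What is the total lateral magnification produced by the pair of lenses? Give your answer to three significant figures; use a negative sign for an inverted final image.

-2.02

Lens 1: 1/d_i1 = 1/f_1 - 1/d_o1 = 1/9.5 - 1/12 = 0.02193 cm^-1, so d_i1 = 45.600 cm.
m_1 = -(45.600)/12 = -3.8000.
The intermediate image is 45.600 cm to the right of lens 1, so d_o2 = L - d_i1 = 73.5 - 45.600 = 27.900 cm.
Lens 2: 1/d_i2 = 1/f_2 - 1/d_o2 = 1/(-31.5) - 1/(27.900) = -0.06759 cm^-1, so d_i2 = -14.795 cm.
m_2 = -(-14.795)/(27.900) = 0.5303.
The system's lateral magnification is m_1 m_2 = (-3.8000)(0.5303) = -2.0152.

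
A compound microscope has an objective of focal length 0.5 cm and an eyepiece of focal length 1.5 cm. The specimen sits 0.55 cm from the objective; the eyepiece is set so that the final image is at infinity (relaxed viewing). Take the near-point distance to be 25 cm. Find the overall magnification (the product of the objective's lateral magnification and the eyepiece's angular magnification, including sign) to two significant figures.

-170

Objective: 1/d_i = 1/f_obj - 1/d_o = 1/0.5 - 1/0.55 = 0.18182 cm^-1, so d_i = 5.500 cm.
m_obj = -d_i/d_o = -5.500/0.55 = -10.000.
Eyepiece angular magnification (image at infinity): M_eye = D/f_e = 25/1.5 = 16.667.
Overall M = m_obj x M_eye = (-10.000)(16.667) = -166.67.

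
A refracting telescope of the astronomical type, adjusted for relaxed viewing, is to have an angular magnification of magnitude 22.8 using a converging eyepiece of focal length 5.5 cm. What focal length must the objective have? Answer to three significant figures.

125 cm

|M| = f_obj/|f_eye|, so f_obj = |M| x |f_eye| = 22.8 x 5.5 = 125.400 cm.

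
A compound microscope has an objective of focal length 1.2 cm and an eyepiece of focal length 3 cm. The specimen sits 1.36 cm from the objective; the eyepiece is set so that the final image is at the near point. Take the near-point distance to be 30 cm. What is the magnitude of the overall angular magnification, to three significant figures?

82.5

Objective: 1/d_i = 1/f_obj - 1/d_o = 1/1.2 - 1/1.36 = 0.09804 cm^-1, so d_i = 10.200 cm.
m_obj = -d_i/d_o = -10.200/1.36 = -7.500.
Eyepiece angular magnification (image at near point): M_eye = 1 + D/f_e = 1 + 30/3 = 11.000.
Overall M = m_obj x M_eye = (-7.500)(11.000) = -82.50.
|M| = 82.50.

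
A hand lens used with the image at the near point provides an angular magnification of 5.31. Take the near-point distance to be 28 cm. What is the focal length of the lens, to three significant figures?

6.50 cm

For the image at the near point, M = 1 + D/f.
f = D/(M - 1) = 28/(5.31 - 1) = 6.497 cm.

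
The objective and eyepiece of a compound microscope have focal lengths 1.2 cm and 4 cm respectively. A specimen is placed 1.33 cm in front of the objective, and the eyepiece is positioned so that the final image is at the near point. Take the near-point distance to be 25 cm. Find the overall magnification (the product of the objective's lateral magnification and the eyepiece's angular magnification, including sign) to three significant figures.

-66.9

Objective: 1/d_i = 1/f_obj - 1/d_o = 1/1.2 - 1/1.33 = 0.08145 cm^-1, so d_i = 12.277 cm.
m_obj = -d_i/d_o = -12.277/1.33 = -9.231.
Eyepiece angular magnification (image at near point): M_eye = 1 + D/f_e = 1 + 25/4 = 7.250.
Overall M = m_obj x M_eye = (-9.231)(7.250) = -66.92.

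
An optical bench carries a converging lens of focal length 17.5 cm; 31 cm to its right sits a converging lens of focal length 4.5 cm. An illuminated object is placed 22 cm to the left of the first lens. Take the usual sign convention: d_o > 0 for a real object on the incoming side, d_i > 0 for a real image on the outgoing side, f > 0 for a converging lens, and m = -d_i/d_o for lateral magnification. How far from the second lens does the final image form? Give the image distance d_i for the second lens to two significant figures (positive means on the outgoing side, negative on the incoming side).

4.2 cm

Lens 1: 1/d_i1 = 1/f_1 - 1/d_o1 = 1/17.5 - 1/22 = 0.01169 cm^-1, so d_i1 = 85.556 cm.
This image would form 85.556 cm past lens 1, i.e. 54.556 cm beyond lens 2, so it is a virtual object for lens 2: d_o2 = 31 - 85.556 = -54.556 cm.
Lens 2: 1/d_i2 = 1/f_2 - 1/d_o2 = 1/4.5 - 1/(-54.556) = 0.24055 cm^-1, so d_i2 = 4.157 cm.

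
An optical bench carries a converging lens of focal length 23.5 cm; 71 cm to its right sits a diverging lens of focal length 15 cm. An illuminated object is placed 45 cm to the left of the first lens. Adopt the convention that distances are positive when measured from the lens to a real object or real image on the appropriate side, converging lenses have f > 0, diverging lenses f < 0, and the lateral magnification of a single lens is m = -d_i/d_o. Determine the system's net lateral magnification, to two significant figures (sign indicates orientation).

-0.45

Lens 1: 1/d_i1 = 1/f_1 - 1/d_o1 = 1/23.5 - 1/45 = 0.02033 cm^-1, so d_i1 = 49.186 cm.
m_1 = -(49.186)/45 = -1.0930.
That image sits 21.814 cm in front of the second lens, so d_o2 = 21.814 cm.
Lens 2: 1/d_i2 = 1/f_2 - 1/d_o2 = 1/(-15) - 1/(21.814) = -0.11251 cm^-1, so d_i2 = -8.888 cm.
m_2 = -(-8.888)/(21.814) = 0.4075.
Overall magnification: m = m_1 m_2 = -0.4454.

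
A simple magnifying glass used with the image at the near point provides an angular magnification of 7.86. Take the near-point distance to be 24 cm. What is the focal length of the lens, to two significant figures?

For the image at the near point, M = 1 + D/f.
f = D/(M - 1) = 24/(7.86 - 1) = 3.499 cm.

3.5 cm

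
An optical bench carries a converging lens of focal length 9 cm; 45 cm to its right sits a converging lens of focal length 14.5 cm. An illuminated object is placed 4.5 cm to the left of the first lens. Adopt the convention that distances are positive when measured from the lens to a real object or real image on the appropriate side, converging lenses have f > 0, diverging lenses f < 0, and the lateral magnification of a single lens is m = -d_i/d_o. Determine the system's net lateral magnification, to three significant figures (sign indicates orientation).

-0.734

Applying the thin-lens equation to the first lens, 1/9 = 1/4.5 + 1/d_i1, which gives d_i1 = -9.000 cm.
Its lateral magnification is m_1 = -d_i1/d_o1 = -(-9.000)/4.5 = 2.0000.
With d_i1 < 0 the first image is virtual and lies on the object side; the object distance for lens 2 is d_o2 = 45 - (-9.000) = 54.000 cm.
Applying the thin-lens equation again with f_2 = 14.5 cm and d_o2 = 54.000 cm gives d_i2 = 19.823 cm.
m_2 = -(19.823)/(54.000) = -0.3671.
The system's lateral magnification is m_1 m_2 = (2.0000)(-0.3671) = -0.7342.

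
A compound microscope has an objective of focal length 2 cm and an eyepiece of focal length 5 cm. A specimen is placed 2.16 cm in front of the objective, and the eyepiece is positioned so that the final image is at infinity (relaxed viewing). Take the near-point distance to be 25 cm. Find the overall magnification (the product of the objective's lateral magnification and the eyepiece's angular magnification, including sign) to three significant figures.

Objective: 1/d_i = 1/f_obj - 1/d_o = 1/2 - 1/2.16 = 0.03704 cm^-1, so d_i = 27.000 cm.
m_obj = -d_i/d_o = -27.000/2.16 = -12.500.
Eyepiece angular magnification (image at infinity): M_eye = D/f_e = 25/5 = 5.000.
Overall M = m_obj x M_eye = (-12.500)(5.000) = -62.50.

-62.5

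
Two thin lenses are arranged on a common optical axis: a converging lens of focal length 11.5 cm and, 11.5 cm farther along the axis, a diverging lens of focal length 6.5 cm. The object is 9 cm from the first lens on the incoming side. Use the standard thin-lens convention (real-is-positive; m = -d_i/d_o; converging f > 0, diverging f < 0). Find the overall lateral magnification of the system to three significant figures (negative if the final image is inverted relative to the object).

Lens 1: 1/d_i1 = 1/f_1 - 1/d_o1 = 1/11.5 - 1/9 = -0.02415 cm^-1, so d_i1 = -41.400 cm.
m_1 = -(-41.400)/9 = 4.6000.
The intermediate image is virtual, 41.400 cm to the left of lens 1, so d_o2 = L - d_i1 = 11.5 - (-41.400) = 52.900 cm.
Lens 2: 1/d_i2 = 1/f_2 - 1/d_o2 = 1/(-6.5) - 1/(52.900) = -0.17275 cm^-1, so d_i2 = -5.789 cm.
m_2 = -(-5.789)/(52.900) = 0.1094.
Overall magnification: m = m_1 m_2 = 0.5034.

0.503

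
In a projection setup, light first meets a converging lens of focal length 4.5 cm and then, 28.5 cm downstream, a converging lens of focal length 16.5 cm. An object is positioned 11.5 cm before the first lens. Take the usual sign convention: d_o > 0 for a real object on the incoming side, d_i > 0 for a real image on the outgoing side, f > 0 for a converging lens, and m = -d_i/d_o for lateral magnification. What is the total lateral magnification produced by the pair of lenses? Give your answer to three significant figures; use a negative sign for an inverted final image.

First lens: d_i1 = 1/(1/4.5 - 1/11.5) = 7.393 cm.
m_1 = -(7.393)/11.5 = -0.6429.
Object distance for lens 2: d_o2 = 28.5 - 7.393 = 21.107 cm.
Second lens: d_i2 = 1/(1/16.5 - 1/(21.107)) = 75.593 cm.
m_2 = -(75.593)/(21.107) = -3.5814.
Total m = m_1 x m_2 = (-0.6429)(-3.5814) = 2.3023.

2.30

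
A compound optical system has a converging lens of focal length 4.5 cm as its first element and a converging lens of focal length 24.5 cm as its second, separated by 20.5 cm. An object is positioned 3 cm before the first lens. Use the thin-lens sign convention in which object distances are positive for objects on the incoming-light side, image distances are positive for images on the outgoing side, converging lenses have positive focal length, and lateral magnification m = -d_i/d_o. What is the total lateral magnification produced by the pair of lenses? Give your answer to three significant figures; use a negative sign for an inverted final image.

Applying the thin-lens equation to the first lens, 1/4.5 = 1/3 + 1/d_i1, which gives d_i1 = -9.000 cm.
Its lateral magnification is m_1 = -d_i1/d_o1 = -(-9.000)/3 = 3.0000.
With d_i1 < 0 the first image is virtual and lies on the object side; the object distance for lens 2 is d_o2 = 20.5 - (-9.000) = 29.500 cm.
Applying the thin-lens equation again with f_2 = 24.5 cm and d_o2 = 29.500 cm gives d_i2 = 144.550 cm.
m_2 = -(144.550)/(29.500) = -4.9000.
Total m = m_1 x m_2 = (3.0000)(-4.9000) = -14.7000.

-14.7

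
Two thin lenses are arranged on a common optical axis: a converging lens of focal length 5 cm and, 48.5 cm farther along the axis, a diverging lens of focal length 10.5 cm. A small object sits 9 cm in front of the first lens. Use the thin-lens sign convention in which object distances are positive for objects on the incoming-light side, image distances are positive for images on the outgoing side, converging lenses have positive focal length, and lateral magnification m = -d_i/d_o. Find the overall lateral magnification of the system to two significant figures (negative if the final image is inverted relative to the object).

Lens 1: 1/d_i1 = 1/f_1 - 1/d_o1 = 1/5 - 1/9 = 0.08889 cm^-1, so d_i1 = 11.250 cm.
m_1 = -(11.250)/9 = -1.2500.
That image sits 37.250 cm in front of the second lens, so d_o2 = 37.250 cm.
Lens 2: 1/d_i2 = 1/f_2 - 1/d_o2 = 1/(-10.5) - 1/(37.250) = -0.12208 cm^-1, so d_i2 = -8.191 cm.
m_2 = -(-8.191)/(37.250) = 0.2199.
Overall magnification: m = m_1 m_2 = -0.2749.

-0.27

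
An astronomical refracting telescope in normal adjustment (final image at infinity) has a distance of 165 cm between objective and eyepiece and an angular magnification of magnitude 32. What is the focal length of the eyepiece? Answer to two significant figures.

In normal adjustment the tube length equals f_obj + f_eye and |M| = f_obj/f_eye.
So f_obj = 32 f_eye and 32 f_eye + f_eye = 165 cm, giving f_eye = 165/33 = 5.000 cm and f_obj = 160.000 cm.

5.0 cm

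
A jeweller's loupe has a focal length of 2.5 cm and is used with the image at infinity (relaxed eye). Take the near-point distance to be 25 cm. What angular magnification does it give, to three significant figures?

M = D/f = 25/2.5 = 10.000.

10.0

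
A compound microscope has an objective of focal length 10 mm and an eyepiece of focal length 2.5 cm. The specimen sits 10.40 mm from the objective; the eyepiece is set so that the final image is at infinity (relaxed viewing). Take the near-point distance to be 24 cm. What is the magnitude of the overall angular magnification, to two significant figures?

Convert to cm: f_obj = 10 mm = 1 cm; d_o = 10.40 mm = 1.04 cm.
Objective: 1/d_i = 1/f_obj - 1/d_o = 1/1 - 1/1.04 = 0.03846 cm^-1, so d_i = 26.000 cm.
m_obj = -d_i/d_o = -26.000/1.04 = -25.000.
Eyepiece angular magnification (image at infinity): M_eye = D/f_e = 24/2.5 = 9.600.
Overall M = m_obj x M_eye = (-25.000)(9.600) = -240.00.
|M| = 240.00.

240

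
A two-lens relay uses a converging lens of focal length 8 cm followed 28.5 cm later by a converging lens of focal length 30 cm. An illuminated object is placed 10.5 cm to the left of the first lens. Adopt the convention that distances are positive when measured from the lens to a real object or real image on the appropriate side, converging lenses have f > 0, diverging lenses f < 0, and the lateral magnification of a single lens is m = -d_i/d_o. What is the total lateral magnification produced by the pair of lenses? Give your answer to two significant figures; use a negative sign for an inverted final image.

-2.7

Lens 1: 1/d_i1 = 1/f_1 - 1/d_o1 = 1/8 - 1/10.5 = 0.02976 cm^-1, so d_i1 = 33.600 cm.
m_1 = -(33.600)/10.5 = -3.2000.
Since 33.600 cm > 28.5 cm, the first image lies past the second lens and serves as a virtual object: d_o2 = L - d_i1 = -5.100 cm.
Lens 2: 1/d_i2 = 1/f_2 - 1/d_o2 = 1/30 - 1/(-5.100) = 0.22941 cm^-1, so d_i2 = 4.359 cm.
m_2 = -(4.359)/(-5.100) = 0.8547.
Total m = m_1 x m_2 = (-3.2000)(0.8547) = -2.7350.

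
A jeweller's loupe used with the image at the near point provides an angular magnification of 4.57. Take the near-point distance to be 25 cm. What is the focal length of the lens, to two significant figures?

For the image at the near point, M = 1 + D/f.
f = D/(M - 1) = 25/(4.57 - 1) = 7.003 cm.

7.0 cm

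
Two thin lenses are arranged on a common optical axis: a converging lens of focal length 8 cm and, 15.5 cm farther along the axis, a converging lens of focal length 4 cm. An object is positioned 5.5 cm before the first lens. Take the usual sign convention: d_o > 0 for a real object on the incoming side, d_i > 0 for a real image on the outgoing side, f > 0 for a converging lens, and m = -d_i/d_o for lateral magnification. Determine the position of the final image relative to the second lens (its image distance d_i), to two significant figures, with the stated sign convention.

Applying the thin-lens equation to the first lens, 1/8 = 1/5.5 + 1/d_i1, which gives d_i1 = -17.600 cm.
With d_i1 < 0 the first image is virtual and lies on the object side; the object distance for lens 2 is d_o2 = 15.5 - (-17.600) = 33.100 cm.
Applying the thin-lens equation again with f_2 = 4 cm and d_o2 = 33.100 cm gives d_i2 = 4.550 cm.

4.5 cm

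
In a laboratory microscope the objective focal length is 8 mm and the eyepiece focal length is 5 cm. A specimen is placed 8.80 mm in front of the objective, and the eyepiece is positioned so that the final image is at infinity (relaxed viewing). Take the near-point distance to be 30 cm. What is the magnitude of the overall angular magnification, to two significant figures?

60

Convert to cm: f_obj = 8 mm = 0.8 cm; d_o = 8.80 mm = 0.88 cm.
Objective: 1/d_i = 1/f_obj - 1/d_o = 1/0.8 - 1/0.88 = 0.11364 cm^-1, so d_i = 8.800 cm.
m_obj = -d_i/d_o = -8.800/0.88 = -10.000.
Eyepiece angular magnification (image at infinity): M_eye = D/f_e = 30/5 = 6.000.
Overall M = m_obj x M_eye = (-10.000)(6.000) = -60.00.
|M| = 60.00.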